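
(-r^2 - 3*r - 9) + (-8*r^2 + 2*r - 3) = -9*r^2 - r - 12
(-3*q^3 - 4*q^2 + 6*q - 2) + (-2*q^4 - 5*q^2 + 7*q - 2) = -2*q^4 - 3*q^3 - 9*q^2 + 13*q - 4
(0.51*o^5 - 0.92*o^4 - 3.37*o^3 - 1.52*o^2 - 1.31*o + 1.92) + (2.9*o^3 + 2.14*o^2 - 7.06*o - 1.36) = 0.51*o^5 - 0.92*o^4 - 0.47*o^3 + 0.62*o^2 - 8.37*o + 0.56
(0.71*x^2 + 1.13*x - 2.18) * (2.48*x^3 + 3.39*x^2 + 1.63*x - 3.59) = 1.7608*x^5 + 5.2093*x^4 - 0.418400000000001*x^3 - 8.0972*x^2 - 7.6101*x + 7.8262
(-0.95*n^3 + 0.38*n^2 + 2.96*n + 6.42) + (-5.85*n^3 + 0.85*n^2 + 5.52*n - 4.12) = -6.8*n^3 + 1.23*n^2 + 8.48*n + 2.3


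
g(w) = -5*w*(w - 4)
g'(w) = 20 - 10*w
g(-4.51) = -191.90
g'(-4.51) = 65.10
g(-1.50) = -41.25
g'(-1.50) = 35.00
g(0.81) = 12.92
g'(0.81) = 11.90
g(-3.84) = -150.53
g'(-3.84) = 58.40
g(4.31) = -6.68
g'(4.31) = -23.10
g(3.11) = 13.84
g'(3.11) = -11.10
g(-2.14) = -65.70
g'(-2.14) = 41.40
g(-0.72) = -16.99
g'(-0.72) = 27.20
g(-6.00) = -300.00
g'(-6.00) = 80.00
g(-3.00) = -105.00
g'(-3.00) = 50.00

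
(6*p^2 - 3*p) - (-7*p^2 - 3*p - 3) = 13*p^2 + 3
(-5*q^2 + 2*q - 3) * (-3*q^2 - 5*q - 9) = 15*q^4 + 19*q^3 + 44*q^2 - 3*q + 27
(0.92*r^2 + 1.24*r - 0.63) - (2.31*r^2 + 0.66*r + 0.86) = -1.39*r^2 + 0.58*r - 1.49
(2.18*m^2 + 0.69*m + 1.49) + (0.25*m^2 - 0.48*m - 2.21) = 2.43*m^2 + 0.21*m - 0.72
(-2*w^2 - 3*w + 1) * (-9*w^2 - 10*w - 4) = 18*w^4 + 47*w^3 + 29*w^2 + 2*w - 4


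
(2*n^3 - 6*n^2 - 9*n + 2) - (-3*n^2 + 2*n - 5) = 2*n^3 - 3*n^2 - 11*n + 7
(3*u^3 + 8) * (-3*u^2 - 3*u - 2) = -9*u^5 - 9*u^4 - 6*u^3 - 24*u^2 - 24*u - 16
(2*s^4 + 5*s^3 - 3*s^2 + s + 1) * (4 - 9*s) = -18*s^5 - 37*s^4 + 47*s^3 - 21*s^2 - 5*s + 4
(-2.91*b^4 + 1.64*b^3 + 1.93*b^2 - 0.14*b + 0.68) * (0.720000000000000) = -2.0952*b^4 + 1.1808*b^3 + 1.3896*b^2 - 0.1008*b + 0.4896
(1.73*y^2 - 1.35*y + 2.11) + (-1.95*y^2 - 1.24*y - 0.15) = -0.22*y^2 - 2.59*y + 1.96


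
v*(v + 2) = v^2 + 2*v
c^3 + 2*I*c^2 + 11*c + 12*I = (c - 3*I)*(c + I)*(c + 4*I)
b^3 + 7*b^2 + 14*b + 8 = (b + 1)*(b + 2)*(b + 4)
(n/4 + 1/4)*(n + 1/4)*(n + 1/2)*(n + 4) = n^4/4 + 23*n^3/16 + 63*n^2/32 + 29*n/32 + 1/8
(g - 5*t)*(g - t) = g^2 - 6*g*t + 5*t^2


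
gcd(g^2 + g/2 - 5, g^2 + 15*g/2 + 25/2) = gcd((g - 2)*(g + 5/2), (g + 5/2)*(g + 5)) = g + 5/2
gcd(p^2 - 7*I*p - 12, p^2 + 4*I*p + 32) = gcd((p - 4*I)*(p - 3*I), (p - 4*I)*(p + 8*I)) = p - 4*I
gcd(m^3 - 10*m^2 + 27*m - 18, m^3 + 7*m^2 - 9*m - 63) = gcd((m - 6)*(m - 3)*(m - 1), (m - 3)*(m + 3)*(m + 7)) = m - 3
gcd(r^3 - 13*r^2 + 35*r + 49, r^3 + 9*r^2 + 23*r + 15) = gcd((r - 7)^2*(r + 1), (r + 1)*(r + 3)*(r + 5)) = r + 1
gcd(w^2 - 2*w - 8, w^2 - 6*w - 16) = w + 2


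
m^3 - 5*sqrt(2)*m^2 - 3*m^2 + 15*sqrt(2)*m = m*(m - 3)*(m - 5*sqrt(2))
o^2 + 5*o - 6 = (o - 1)*(o + 6)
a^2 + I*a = a*(a + I)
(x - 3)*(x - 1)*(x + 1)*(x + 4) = x^4 + x^3 - 13*x^2 - x + 12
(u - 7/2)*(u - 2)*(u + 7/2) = u^3 - 2*u^2 - 49*u/4 + 49/2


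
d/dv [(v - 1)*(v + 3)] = 2*v + 2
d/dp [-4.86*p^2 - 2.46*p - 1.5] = -9.72*p - 2.46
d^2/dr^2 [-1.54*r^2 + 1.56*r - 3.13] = -3.08000000000000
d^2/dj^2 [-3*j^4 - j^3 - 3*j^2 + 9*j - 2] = -36*j^2 - 6*j - 6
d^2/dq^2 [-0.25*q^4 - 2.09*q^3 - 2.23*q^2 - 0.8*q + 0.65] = -3.0*q^2 - 12.54*q - 4.46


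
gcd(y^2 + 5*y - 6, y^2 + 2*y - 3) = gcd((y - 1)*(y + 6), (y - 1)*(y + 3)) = y - 1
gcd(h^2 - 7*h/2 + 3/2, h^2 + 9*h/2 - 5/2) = h - 1/2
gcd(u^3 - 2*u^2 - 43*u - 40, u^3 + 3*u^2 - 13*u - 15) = u^2 + 6*u + 5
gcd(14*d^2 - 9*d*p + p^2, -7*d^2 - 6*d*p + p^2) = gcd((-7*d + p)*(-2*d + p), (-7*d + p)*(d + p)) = -7*d + p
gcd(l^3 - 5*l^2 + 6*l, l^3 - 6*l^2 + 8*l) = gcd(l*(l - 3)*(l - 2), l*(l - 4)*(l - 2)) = l^2 - 2*l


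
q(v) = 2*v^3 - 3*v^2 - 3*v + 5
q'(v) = 6*v^2 - 6*v - 3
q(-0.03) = 5.09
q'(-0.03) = -2.81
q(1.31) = 0.42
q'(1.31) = -0.56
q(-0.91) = 3.74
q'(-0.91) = 7.43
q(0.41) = 3.40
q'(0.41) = -4.45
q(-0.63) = 5.20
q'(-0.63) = 3.16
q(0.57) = 2.69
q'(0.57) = -4.47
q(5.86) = 286.86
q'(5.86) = 167.88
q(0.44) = 3.27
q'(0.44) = -4.48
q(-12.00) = -3847.00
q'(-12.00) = 933.00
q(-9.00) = -1669.00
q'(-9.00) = 537.00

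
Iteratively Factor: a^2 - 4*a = (a - 4)*(a)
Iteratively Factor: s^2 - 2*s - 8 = (s + 2)*(s - 4)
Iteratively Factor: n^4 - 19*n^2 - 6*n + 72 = (n - 2)*(n^3 + 2*n^2 - 15*n - 36) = (n - 2)*(n + 3)*(n^2 - n - 12) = (n - 4)*(n - 2)*(n + 3)*(n + 3)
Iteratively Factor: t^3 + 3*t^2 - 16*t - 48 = (t + 3)*(t^2 - 16) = (t - 4)*(t + 3)*(t + 4)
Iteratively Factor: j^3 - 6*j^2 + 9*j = (j - 3)*(j^2 - 3*j) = (j - 3)^2*(j)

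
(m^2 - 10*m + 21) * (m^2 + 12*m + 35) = m^4 + 2*m^3 - 64*m^2 - 98*m + 735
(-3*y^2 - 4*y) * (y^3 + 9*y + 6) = -3*y^5 - 4*y^4 - 27*y^3 - 54*y^2 - 24*y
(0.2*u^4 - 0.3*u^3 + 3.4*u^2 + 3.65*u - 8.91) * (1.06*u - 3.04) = 0.212*u^5 - 0.926*u^4 + 4.516*u^3 - 6.467*u^2 - 20.5406*u + 27.0864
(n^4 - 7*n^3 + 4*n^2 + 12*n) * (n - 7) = n^5 - 14*n^4 + 53*n^3 - 16*n^2 - 84*n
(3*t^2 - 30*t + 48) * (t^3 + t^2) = 3*t^5 - 27*t^4 + 18*t^3 + 48*t^2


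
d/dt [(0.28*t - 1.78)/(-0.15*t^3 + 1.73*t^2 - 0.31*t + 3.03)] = (0.084*t^3 - 1.2854*t^2 + 6.1588*t + 0.2966)/(0.0225*t^6 - 0.519*t^5 + 3.0859*t^4 - 1.9816*t^3 + 10.5799*t^2 - 1.8786*t + 9.1809)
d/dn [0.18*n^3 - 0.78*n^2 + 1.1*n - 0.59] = 0.54*n^2 - 1.56*n + 1.1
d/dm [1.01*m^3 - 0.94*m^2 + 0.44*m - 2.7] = 3.03*m^2 - 1.88*m + 0.44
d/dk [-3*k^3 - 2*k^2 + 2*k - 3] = -9*k^2 - 4*k + 2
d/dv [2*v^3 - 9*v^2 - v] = 6*v^2 - 18*v - 1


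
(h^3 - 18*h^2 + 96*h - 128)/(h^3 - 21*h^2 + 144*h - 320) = (h - 2)/(h - 5)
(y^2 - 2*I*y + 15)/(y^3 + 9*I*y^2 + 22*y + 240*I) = (y + 3*I)/(y^2 + 14*I*y - 48)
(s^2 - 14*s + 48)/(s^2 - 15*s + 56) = (s - 6)/(s - 7)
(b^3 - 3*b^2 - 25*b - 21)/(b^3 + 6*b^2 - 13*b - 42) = (b^3 - 3*b^2 - 25*b - 21)/(b^3 + 6*b^2 - 13*b - 42)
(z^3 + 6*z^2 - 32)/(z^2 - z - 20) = (z^2 + 2*z - 8)/(z - 5)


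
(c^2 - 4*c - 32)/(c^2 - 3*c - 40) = (c + 4)/(c + 5)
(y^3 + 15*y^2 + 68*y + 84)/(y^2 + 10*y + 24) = (y^2 + 9*y + 14)/(y + 4)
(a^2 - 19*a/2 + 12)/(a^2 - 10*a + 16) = (a - 3/2)/(a - 2)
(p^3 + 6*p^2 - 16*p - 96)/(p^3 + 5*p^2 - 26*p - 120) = (p - 4)/(p - 5)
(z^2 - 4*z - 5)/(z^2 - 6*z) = (z^2 - 4*z - 5)/(z*(z - 6))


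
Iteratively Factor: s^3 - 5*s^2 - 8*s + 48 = (s - 4)*(s^2 - s - 12) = (s - 4)*(s + 3)*(s - 4)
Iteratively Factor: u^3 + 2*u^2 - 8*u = (u + 4)*(u^2 - 2*u) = u*(u + 4)*(u - 2)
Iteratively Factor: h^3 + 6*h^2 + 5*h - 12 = (h + 3)*(h^2 + 3*h - 4) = (h + 3)*(h + 4)*(h - 1)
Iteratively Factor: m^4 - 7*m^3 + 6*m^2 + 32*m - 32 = (m - 1)*(m^3 - 6*m^2 + 32) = (m - 4)*(m - 1)*(m^2 - 2*m - 8) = (m - 4)*(m - 1)*(m + 2)*(m - 4)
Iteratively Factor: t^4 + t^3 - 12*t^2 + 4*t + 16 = (t - 2)*(t^3 + 3*t^2 - 6*t - 8) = (t - 2)*(t + 4)*(t^2 - t - 2) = (t - 2)*(t + 1)*(t + 4)*(t - 2)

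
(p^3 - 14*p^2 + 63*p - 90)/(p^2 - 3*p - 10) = (p^2 - 9*p + 18)/(p + 2)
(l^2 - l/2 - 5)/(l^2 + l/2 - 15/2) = (l + 2)/(l + 3)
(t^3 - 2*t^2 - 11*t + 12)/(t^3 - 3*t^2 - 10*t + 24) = (t - 1)/(t - 2)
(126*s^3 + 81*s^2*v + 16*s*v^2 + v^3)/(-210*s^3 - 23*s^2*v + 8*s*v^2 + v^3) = (-3*s - v)/(5*s - v)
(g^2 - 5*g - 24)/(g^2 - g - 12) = (g - 8)/(g - 4)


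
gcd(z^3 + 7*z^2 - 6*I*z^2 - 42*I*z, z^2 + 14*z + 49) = z + 7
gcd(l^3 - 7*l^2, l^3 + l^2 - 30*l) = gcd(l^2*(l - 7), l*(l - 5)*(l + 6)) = l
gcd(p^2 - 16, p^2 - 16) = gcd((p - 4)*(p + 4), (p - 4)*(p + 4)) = p^2 - 16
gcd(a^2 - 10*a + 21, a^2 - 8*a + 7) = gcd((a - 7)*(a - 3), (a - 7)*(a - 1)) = a - 7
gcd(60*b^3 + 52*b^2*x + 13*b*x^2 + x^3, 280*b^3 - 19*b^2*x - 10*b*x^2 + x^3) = 5*b + x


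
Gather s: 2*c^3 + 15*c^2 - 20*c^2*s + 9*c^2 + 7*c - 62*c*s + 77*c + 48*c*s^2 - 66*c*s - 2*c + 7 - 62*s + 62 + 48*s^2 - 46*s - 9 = 2*c^3 + 24*c^2 + 82*c + s^2*(48*c + 48) + s*(-20*c^2 - 128*c - 108) + 60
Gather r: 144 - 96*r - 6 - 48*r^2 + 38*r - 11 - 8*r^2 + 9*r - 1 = -56*r^2 - 49*r + 126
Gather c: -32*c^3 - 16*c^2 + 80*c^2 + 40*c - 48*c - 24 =-32*c^3 + 64*c^2 - 8*c - 24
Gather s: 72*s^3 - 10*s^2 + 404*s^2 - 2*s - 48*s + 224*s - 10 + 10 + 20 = 72*s^3 + 394*s^2 + 174*s + 20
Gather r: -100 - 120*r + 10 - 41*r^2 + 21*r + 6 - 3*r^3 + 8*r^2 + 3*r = -3*r^3 - 33*r^2 - 96*r - 84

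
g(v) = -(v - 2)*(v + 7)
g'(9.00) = -23.00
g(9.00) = -112.00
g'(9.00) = -23.00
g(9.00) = -112.00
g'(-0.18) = -4.64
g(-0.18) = 14.87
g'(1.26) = -7.52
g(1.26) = 6.11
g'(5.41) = -15.82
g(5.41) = -42.32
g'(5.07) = -15.14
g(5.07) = -37.05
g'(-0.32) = -4.36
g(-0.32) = 15.50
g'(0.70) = -6.40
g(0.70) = 10.01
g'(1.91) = -8.82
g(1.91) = 0.80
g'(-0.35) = -4.30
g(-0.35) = 15.63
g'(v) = -2*v - 5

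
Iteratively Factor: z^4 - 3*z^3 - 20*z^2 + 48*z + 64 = (z + 4)*(z^3 - 7*z^2 + 8*z + 16) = (z - 4)*(z + 4)*(z^2 - 3*z - 4) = (z - 4)*(z + 1)*(z + 4)*(z - 4)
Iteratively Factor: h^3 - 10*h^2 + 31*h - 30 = (h - 3)*(h^2 - 7*h + 10) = (h - 3)*(h - 2)*(h - 5)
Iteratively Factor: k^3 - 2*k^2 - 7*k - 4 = (k - 4)*(k^2 + 2*k + 1) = (k - 4)*(k + 1)*(k + 1)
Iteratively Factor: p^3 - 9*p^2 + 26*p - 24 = (p - 2)*(p^2 - 7*p + 12) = (p - 4)*(p - 2)*(p - 3)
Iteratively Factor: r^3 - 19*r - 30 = (r + 2)*(r^2 - 2*r - 15) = (r - 5)*(r + 2)*(r + 3)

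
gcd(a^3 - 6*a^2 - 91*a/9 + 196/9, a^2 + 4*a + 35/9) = a + 7/3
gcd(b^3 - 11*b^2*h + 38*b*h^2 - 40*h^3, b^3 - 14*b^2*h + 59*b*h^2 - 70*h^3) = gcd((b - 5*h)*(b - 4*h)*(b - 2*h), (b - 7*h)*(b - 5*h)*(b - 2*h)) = b^2 - 7*b*h + 10*h^2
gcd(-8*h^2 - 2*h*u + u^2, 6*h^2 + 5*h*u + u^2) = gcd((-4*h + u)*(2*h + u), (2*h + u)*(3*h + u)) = 2*h + u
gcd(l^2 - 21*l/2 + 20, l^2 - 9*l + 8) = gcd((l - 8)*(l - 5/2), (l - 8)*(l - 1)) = l - 8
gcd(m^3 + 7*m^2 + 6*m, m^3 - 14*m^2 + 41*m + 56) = m + 1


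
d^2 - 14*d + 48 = (d - 8)*(d - 6)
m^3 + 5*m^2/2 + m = m*(m + 1/2)*(m + 2)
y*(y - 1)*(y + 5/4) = y^3 + y^2/4 - 5*y/4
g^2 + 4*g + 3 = (g + 1)*(g + 3)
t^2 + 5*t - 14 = (t - 2)*(t + 7)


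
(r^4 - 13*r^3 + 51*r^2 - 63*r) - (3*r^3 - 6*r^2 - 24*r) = r^4 - 16*r^3 + 57*r^2 - 39*r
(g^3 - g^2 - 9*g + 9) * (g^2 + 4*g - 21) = g^5 + 3*g^4 - 34*g^3 - 6*g^2 + 225*g - 189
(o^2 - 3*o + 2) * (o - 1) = o^3 - 4*o^2 + 5*o - 2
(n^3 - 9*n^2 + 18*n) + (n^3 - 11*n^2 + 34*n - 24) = 2*n^3 - 20*n^2 + 52*n - 24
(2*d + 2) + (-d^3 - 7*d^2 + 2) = -d^3 - 7*d^2 + 2*d + 4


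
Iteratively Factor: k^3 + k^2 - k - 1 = (k + 1)*(k^2 - 1) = (k + 1)^2*(k - 1)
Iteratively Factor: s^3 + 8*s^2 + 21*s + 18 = (s + 3)*(s^2 + 5*s + 6) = (s + 3)^2*(s + 2)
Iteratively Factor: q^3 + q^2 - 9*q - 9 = (q - 3)*(q^2 + 4*q + 3) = (q - 3)*(q + 1)*(q + 3)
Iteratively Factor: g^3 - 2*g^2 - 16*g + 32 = (g + 4)*(g^2 - 6*g + 8) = (g - 2)*(g + 4)*(g - 4)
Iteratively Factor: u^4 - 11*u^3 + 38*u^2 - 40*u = (u - 2)*(u^3 - 9*u^2 + 20*u) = (u - 4)*(u - 2)*(u^2 - 5*u) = (u - 5)*(u - 4)*(u - 2)*(u)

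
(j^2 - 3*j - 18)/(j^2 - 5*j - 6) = (j + 3)/(j + 1)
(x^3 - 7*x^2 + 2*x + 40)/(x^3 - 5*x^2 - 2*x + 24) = (x - 5)/(x - 3)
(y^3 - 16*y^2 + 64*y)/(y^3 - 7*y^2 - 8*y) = (y - 8)/(y + 1)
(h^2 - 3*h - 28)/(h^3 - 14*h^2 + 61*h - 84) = (h + 4)/(h^2 - 7*h + 12)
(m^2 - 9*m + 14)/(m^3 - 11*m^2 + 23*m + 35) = (m - 2)/(m^2 - 4*m - 5)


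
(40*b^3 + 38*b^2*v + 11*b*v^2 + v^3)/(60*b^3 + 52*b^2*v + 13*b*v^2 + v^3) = (4*b + v)/(6*b + v)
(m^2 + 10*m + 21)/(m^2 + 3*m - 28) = (m + 3)/(m - 4)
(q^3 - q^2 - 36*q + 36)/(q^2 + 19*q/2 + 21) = 2*(q^2 - 7*q + 6)/(2*q + 7)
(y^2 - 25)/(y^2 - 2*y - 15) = (y + 5)/(y + 3)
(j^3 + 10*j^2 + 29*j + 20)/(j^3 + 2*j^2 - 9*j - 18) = (j^3 + 10*j^2 + 29*j + 20)/(j^3 + 2*j^2 - 9*j - 18)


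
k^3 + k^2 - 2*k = k*(k - 1)*(k + 2)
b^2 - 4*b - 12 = (b - 6)*(b + 2)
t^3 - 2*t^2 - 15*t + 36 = (t - 3)^2*(t + 4)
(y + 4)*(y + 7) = y^2 + 11*y + 28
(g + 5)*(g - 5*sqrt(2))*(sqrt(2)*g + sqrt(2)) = sqrt(2)*g^3 - 10*g^2 + 6*sqrt(2)*g^2 - 60*g + 5*sqrt(2)*g - 50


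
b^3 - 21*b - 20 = (b - 5)*(b + 1)*(b + 4)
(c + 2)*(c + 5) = c^2 + 7*c + 10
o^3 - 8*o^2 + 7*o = o*(o - 7)*(o - 1)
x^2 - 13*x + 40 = (x - 8)*(x - 5)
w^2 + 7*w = w*(w + 7)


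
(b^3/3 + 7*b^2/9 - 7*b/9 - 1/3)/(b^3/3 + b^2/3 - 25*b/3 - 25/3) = (b^3 + 7*b^2/3 - 7*b/3 - 1)/(b^3 + b^2 - 25*b - 25)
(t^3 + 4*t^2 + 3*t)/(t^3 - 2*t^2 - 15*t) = (t + 1)/(t - 5)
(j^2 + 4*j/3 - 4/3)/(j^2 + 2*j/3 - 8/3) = (3*j - 2)/(3*j - 4)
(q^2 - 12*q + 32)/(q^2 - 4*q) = (q - 8)/q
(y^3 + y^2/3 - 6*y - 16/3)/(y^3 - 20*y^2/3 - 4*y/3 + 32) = (y + 1)/(y - 6)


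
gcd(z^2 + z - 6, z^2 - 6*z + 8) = z - 2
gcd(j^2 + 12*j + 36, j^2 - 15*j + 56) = 1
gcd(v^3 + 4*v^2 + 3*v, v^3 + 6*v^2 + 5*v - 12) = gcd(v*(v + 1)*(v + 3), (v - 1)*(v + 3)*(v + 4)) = v + 3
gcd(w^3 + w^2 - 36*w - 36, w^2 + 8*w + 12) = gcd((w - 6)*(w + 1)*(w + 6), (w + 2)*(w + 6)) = w + 6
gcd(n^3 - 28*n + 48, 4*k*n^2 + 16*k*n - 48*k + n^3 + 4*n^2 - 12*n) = n^2 + 4*n - 12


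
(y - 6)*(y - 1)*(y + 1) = y^3 - 6*y^2 - y + 6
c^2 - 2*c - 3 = (c - 3)*(c + 1)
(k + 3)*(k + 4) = k^2 + 7*k + 12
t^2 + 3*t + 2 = (t + 1)*(t + 2)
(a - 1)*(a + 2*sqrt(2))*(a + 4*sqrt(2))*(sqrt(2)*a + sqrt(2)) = sqrt(2)*a^4 + 12*a^3 + 15*sqrt(2)*a^2 - 12*a - 16*sqrt(2)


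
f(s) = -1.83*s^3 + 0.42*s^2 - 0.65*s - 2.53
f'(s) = -5.49*s^2 + 0.84*s - 0.65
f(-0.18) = -2.39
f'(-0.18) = -0.98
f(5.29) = -265.12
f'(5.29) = -149.84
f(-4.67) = 196.05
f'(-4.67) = -124.30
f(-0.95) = 0.04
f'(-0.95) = -6.40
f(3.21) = -60.82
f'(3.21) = -54.52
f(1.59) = -9.86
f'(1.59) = -13.19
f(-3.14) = 60.31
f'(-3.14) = -57.42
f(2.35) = -25.49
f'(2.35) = -28.99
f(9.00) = -1308.43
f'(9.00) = -437.78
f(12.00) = -3112.09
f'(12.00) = -781.13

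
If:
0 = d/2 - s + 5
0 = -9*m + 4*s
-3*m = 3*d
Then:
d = -20/11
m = 20/11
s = 45/11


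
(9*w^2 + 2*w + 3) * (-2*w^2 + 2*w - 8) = -18*w^4 + 14*w^3 - 74*w^2 - 10*w - 24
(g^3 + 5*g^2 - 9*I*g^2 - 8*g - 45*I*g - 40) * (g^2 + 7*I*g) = g^5 + 5*g^4 - 2*I*g^4 + 55*g^3 - 10*I*g^3 + 275*g^2 - 56*I*g^2 - 280*I*g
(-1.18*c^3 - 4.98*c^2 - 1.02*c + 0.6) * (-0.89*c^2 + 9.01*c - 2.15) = 1.0502*c^5 - 6.1996*c^4 - 41.425*c^3 + 0.9828*c^2 + 7.599*c - 1.29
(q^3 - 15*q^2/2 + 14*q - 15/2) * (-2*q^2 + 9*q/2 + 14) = -2*q^5 + 39*q^4/2 - 191*q^3/4 - 27*q^2 + 649*q/4 - 105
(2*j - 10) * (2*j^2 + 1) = 4*j^3 - 20*j^2 + 2*j - 10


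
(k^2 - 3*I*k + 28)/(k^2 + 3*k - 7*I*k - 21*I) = (k + 4*I)/(k + 3)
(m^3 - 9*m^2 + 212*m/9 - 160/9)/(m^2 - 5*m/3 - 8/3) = (3*m^2 - 19*m + 20)/(3*(m + 1))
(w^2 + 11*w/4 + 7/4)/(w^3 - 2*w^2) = (4*w^2 + 11*w + 7)/(4*w^2*(w - 2))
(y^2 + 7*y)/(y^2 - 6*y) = (y + 7)/(y - 6)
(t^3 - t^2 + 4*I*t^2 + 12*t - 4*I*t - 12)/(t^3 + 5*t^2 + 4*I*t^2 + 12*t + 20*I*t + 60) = (t - 1)/(t + 5)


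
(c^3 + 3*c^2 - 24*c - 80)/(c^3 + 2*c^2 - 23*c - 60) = (c + 4)/(c + 3)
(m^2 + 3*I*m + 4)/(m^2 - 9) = (m^2 + 3*I*m + 4)/(m^2 - 9)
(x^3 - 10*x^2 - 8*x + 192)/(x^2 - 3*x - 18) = (x^2 - 4*x - 32)/(x + 3)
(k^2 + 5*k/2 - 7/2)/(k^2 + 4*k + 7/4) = 2*(k - 1)/(2*k + 1)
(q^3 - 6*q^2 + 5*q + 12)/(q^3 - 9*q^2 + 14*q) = (q^3 - 6*q^2 + 5*q + 12)/(q*(q^2 - 9*q + 14))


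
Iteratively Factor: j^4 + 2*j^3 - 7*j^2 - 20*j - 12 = (j + 2)*(j^3 - 7*j - 6) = (j + 2)^2*(j^2 - 2*j - 3) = (j - 3)*(j + 2)^2*(j + 1)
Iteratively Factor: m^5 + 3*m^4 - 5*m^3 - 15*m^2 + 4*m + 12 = (m + 1)*(m^4 + 2*m^3 - 7*m^2 - 8*m + 12) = (m - 2)*(m + 1)*(m^3 + 4*m^2 + m - 6) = (m - 2)*(m - 1)*(m + 1)*(m^2 + 5*m + 6) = (m - 2)*(m - 1)*(m + 1)*(m + 3)*(m + 2)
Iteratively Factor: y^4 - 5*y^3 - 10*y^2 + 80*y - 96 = (y - 4)*(y^3 - y^2 - 14*y + 24) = (y - 4)*(y - 3)*(y^2 + 2*y - 8) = (y - 4)*(y - 3)*(y + 4)*(y - 2)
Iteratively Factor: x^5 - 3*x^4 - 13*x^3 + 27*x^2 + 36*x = (x - 4)*(x^4 + x^3 - 9*x^2 - 9*x) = (x - 4)*(x - 3)*(x^3 + 4*x^2 + 3*x) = x*(x - 4)*(x - 3)*(x^2 + 4*x + 3) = x*(x - 4)*(x - 3)*(x + 3)*(x + 1)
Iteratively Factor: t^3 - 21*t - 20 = (t + 4)*(t^2 - 4*t - 5) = (t - 5)*(t + 4)*(t + 1)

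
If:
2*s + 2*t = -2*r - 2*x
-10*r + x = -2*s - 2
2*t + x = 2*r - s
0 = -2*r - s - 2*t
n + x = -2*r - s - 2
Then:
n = -20/11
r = 1/11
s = -8/11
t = 3/11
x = 4/11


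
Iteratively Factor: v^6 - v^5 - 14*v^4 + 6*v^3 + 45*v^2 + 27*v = (v - 3)*(v^5 + 2*v^4 - 8*v^3 - 18*v^2 - 9*v) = (v - 3)*(v + 3)*(v^4 - v^3 - 5*v^2 - 3*v) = (v - 3)^2*(v + 3)*(v^3 + 2*v^2 + v) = (v - 3)^2*(v + 1)*(v + 3)*(v^2 + v) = v*(v - 3)^2*(v + 1)*(v + 3)*(v + 1)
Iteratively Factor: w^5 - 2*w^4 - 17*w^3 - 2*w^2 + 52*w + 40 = (w - 2)*(w^4 - 17*w^2 - 36*w - 20) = (w - 2)*(w + 2)*(w^3 - 2*w^2 - 13*w - 10) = (w - 2)*(w + 2)^2*(w^2 - 4*w - 5) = (w - 2)*(w + 1)*(w + 2)^2*(w - 5)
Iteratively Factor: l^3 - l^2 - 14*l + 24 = (l + 4)*(l^2 - 5*l + 6) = (l - 3)*(l + 4)*(l - 2)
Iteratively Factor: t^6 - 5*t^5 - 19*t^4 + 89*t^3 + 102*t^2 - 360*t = (t + 3)*(t^5 - 8*t^4 + 5*t^3 + 74*t^2 - 120*t) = t*(t + 3)*(t^4 - 8*t^3 + 5*t^2 + 74*t - 120) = t*(t - 4)*(t + 3)*(t^3 - 4*t^2 - 11*t + 30) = t*(t - 4)*(t - 2)*(t + 3)*(t^2 - 2*t - 15) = t*(t - 4)*(t - 2)*(t + 3)^2*(t - 5)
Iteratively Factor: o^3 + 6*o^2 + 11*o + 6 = (o + 3)*(o^2 + 3*o + 2) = (o + 1)*(o + 3)*(o + 2)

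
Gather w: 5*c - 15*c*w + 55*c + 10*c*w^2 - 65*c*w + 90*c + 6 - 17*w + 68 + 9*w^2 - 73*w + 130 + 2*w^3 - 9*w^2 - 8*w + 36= 10*c*w^2 + 150*c + 2*w^3 + w*(-80*c - 98) + 240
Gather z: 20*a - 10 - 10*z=20*a - 10*z - 10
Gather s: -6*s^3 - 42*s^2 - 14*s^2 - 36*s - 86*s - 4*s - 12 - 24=-6*s^3 - 56*s^2 - 126*s - 36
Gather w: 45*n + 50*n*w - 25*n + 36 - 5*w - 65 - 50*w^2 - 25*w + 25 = 20*n - 50*w^2 + w*(50*n - 30) - 4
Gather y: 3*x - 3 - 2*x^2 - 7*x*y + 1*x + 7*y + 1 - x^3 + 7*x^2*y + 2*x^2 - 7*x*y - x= -x^3 + 3*x + y*(7*x^2 - 14*x + 7) - 2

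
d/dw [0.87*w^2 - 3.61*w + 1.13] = 1.74*w - 3.61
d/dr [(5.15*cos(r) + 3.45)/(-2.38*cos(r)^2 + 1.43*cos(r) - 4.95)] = (-12.257*cos(r)^2 - 16.422*cos(r) + 30.426)*sin(r)/(5.6644*cos(r)^4 - 6.8068*cos(r)^3 + 25.6069*cos(r)^2 - 14.157*cos(r) + 24.5025)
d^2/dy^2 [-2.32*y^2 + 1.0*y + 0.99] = -4.64000000000000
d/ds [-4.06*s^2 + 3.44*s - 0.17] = 3.44 - 8.12*s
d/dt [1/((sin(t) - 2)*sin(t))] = 2*(1 - sin(t))*cos(t)/((sin(t) - 2)^2*sin(t)^2)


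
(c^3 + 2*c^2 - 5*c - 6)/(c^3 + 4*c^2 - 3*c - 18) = (c + 1)/(c + 3)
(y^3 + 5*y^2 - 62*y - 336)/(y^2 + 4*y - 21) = (y^2 - 2*y - 48)/(y - 3)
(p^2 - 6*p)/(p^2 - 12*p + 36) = p/(p - 6)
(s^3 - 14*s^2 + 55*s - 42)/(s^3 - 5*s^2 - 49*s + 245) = (s^2 - 7*s + 6)/(s^2 + 2*s - 35)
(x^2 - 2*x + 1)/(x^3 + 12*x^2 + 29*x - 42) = (x - 1)/(x^2 + 13*x + 42)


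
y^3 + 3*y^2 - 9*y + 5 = (y - 1)^2*(y + 5)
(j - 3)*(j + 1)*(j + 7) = j^3 + 5*j^2 - 17*j - 21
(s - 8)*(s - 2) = s^2 - 10*s + 16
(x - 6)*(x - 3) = x^2 - 9*x + 18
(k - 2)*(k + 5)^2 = k^3 + 8*k^2 + 5*k - 50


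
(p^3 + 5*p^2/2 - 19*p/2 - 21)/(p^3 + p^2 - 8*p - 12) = (p + 7/2)/(p + 2)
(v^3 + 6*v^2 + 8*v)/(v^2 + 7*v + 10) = v*(v + 4)/(v + 5)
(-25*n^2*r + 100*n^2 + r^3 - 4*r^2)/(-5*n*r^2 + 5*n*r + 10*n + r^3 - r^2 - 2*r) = (5*n*r - 20*n + r^2 - 4*r)/(r^2 - r - 2)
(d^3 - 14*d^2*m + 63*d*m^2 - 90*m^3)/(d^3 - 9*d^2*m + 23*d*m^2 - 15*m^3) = (d - 6*m)/(d - m)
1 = 1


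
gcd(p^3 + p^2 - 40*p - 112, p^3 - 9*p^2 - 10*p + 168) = p^2 - 3*p - 28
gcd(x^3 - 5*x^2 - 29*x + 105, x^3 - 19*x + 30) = x^2 + 2*x - 15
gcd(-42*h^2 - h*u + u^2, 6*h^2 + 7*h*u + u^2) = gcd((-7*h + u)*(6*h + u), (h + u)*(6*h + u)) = 6*h + u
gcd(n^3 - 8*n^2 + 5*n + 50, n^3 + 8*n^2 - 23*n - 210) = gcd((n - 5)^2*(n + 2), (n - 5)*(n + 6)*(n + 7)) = n - 5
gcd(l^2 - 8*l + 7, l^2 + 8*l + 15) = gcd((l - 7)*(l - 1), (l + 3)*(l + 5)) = 1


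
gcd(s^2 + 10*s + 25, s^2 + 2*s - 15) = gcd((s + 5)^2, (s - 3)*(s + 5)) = s + 5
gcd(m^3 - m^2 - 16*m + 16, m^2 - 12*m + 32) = m - 4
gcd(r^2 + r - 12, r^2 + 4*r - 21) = r - 3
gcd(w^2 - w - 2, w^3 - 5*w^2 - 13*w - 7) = w + 1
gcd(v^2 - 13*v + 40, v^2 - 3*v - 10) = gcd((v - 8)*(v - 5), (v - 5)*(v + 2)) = v - 5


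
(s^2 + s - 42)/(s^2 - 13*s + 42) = (s + 7)/(s - 7)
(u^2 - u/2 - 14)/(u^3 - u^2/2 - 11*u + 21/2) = (u - 4)/(u^2 - 4*u + 3)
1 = 1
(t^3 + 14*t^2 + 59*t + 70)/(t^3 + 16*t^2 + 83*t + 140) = (t + 2)/(t + 4)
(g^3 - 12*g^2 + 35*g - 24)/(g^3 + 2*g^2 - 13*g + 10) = (g^2 - 11*g + 24)/(g^2 + 3*g - 10)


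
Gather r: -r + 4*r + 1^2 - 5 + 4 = 3*r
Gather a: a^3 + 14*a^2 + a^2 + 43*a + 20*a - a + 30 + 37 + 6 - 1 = a^3 + 15*a^2 + 62*a + 72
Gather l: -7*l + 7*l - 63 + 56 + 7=0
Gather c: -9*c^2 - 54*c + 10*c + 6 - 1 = -9*c^2 - 44*c + 5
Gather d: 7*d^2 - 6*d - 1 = 7*d^2 - 6*d - 1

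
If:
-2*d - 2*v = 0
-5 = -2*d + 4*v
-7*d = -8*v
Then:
No Solution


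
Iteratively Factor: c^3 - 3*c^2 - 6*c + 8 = (c - 1)*(c^2 - 2*c - 8) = (c - 1)*(c + 2)*(c - 4)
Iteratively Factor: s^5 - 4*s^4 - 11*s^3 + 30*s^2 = (s - 2)*(s^4 - 2*s^3 - 15*s^2) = s*(s - 2)*(s^3 - 2*s^2 - 15*s) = s*(s - 5)*(s - 2)*(s^2 + 3*s) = s*(s - 5)*(s - 2)*(s + 3)*(s)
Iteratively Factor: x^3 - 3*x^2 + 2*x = (x - 2)*(x^2 - x) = x*(x - 2)*(x - 1)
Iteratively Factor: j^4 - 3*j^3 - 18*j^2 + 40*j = (j - 2)*(j^3 - j^2 - 20*j) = j*(j - 2)*(j^2 - j - 20) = j*(j - 5)*(j - 2)*(j + 4)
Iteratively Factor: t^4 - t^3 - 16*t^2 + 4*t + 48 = (t - 4)*(t^3 + 3*t^2 - 4*t - 12) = (t - 4)*(t + 3)*(t^2 - 4) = (t - 4)*(t - 2)*(t + 3)*(t + 2)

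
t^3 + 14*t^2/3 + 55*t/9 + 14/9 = (t + 1/3)*(t + 2)*(t + 7/3)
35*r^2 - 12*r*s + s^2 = (-7*r + s)*(-5*r + s)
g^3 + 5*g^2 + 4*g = g*(g + 1)*(g + 4)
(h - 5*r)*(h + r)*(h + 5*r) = h^3 + h^2*r - 25*h*r^2 - 25*r^3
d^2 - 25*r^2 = (d - 5*r)*(d + 5*r)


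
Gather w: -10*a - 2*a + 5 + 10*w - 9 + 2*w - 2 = -12*a + 12*w - 6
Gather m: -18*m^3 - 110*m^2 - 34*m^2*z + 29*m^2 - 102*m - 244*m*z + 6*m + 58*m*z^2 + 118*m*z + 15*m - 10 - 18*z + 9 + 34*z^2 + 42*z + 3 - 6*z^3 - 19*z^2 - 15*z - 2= -18*m^3 + m^2*(-34*z - 81) + m*(58*z^2 - 126*z - 81) - 6*z^3 + 15*z^2 + 9*z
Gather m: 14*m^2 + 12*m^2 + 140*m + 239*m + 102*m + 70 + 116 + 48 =26*m^2 + 481*m + 234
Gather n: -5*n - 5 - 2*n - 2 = -7*n - 7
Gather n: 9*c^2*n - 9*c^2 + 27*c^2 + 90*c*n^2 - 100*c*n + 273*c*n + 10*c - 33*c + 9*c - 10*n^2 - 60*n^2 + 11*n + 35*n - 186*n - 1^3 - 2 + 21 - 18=18*c^2 - 14*c + n^2*(90*c - 70) + n*(9*c^2 + 173*c - 140)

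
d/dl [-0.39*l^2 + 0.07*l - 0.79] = 0.07 - 0.78*l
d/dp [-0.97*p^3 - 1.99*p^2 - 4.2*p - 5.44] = -2.91*p^2 - 3.98*p - 4.2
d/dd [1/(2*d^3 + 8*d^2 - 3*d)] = (-6*d^2 - 16*d + 3)/(d^2*(2*d^2 + 8*d - 3)^2)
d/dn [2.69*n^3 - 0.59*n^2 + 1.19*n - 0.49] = 8.07*n^2 - 1.18*n + 1.19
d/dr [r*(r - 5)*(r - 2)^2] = 4*r^3 - 27*r^2 + 48*r - 20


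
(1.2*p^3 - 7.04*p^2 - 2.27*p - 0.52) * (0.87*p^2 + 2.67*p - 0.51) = 1.044*p^5 - 2.9208*p^4 - 21.3837*p^3 - 2.9229*p^2 - 0.2307*p + 0.2652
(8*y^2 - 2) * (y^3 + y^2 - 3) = 8*y^5 + 8*y^4 - 2*y^3 - 26*y^2 + 6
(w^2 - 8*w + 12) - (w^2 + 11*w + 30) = -19*w - 18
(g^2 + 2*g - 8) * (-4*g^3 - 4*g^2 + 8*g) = -4*g^5 - 12*g^4 + 32*g^3 + 48*g^2 - 64*g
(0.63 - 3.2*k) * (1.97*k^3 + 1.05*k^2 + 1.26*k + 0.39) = -6.304*k^4 - 2.1189*k^3 - 3.3705*k^2 - 0.4542*k + 0.2457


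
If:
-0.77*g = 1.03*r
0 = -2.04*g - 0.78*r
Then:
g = 0.00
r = 0.00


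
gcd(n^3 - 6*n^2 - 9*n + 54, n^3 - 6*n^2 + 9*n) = n - 3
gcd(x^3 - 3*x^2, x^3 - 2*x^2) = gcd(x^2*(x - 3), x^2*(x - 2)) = x^2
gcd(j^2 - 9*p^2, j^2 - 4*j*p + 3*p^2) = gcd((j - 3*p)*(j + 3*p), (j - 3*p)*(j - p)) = -j + 3*p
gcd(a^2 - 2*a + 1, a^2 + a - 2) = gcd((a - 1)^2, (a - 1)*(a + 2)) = a - 1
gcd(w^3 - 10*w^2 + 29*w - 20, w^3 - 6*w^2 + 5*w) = w^2 - 6*w + 5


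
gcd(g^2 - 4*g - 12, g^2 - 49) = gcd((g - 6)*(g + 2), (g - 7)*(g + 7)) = 1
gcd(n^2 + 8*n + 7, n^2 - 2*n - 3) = n + 1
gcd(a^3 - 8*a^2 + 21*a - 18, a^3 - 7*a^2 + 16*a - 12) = a^2 - 5*a + 6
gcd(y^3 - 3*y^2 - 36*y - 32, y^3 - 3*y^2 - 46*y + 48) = y - 8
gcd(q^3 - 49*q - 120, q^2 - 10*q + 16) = q - 8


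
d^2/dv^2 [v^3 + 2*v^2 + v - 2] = 6*v + 4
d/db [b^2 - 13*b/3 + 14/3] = 2*b - 13/3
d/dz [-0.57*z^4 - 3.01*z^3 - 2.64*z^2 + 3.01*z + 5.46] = -2.28*z^3 - 9.03*z^2 - 5.28*z + 3.01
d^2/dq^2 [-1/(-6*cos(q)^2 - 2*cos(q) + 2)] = (-36*sin(q)^4 + 31*sin(q)^2 + 41*cos(q)/4 - 9*cos(3*q)/4 + 13)/(2*(-3*sin(q)^2 + cos(q) + 2)^3)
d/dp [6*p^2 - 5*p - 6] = 12*p - 5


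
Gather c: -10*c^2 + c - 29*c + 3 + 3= -10*c^2 - 28*c + 6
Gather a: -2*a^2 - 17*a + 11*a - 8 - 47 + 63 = -2*a^2 - 6*a + 8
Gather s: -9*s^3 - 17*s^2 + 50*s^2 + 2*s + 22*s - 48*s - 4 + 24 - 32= -9*s^3 + 33*s^2 - 24*s - 12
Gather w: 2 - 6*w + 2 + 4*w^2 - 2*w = 4*w^2 - 8*w + 4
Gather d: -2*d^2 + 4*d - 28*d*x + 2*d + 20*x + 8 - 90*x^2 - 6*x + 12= -2*d^2 + d*(6 - 28*x) - 90*x^2 + 14*x + 20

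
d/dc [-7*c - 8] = -7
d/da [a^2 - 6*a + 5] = 2*a - 6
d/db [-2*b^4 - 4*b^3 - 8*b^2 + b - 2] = -8*b^3 - 12*b^2 - 16*b + 1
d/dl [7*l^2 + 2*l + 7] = 14*l + 2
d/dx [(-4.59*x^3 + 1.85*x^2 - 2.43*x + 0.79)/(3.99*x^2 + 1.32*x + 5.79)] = (-18.3141*x^4 - 12.1176*x^3 - 67.5906*x^2 + 15.1188*x - 15.1125)/(15.9201*x^4 + 10.5336*x^3 + 47.9466*x^2 + 15.2856*x + 33.5241)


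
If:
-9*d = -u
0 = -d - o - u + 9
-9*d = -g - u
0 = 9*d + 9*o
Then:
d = 1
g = 0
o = -1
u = 9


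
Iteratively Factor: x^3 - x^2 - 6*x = (x)*(x^2 - x - 6) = x*(x - 3)*(x + 2)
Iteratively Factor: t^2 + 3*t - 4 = (t + 4)*(t - 1)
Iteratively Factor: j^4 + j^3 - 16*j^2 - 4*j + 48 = (j + 4)*(j^3 - 3*j^2 - 4*j + 12) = (j - 2)*(j + 4)*(j^2 - j - 6) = (j - 2)*(j + 2)*(j + 4)*(j - 3)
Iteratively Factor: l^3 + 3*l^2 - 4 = (l + 2)*(l^2 + l - 2) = (l - 1)*(l + 2)*(l + 2)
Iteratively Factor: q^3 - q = (q - 1)*(q^2 + q) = q*(q - 1)*(q + 1)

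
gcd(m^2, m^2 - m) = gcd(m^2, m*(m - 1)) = m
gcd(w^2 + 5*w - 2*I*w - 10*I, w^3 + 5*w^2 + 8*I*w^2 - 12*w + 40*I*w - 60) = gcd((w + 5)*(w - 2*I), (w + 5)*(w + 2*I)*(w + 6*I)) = w + 5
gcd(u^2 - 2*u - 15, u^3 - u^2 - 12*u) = u + 3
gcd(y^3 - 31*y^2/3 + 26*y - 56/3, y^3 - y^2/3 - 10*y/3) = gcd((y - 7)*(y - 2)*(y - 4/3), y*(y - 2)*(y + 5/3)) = y - 2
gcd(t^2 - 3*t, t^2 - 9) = t - 3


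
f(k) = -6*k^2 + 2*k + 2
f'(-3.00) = 38.00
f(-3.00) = -58.00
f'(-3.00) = 38.00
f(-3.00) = -58.00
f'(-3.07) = 38.84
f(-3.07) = -60.69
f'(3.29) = -37.48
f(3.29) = -56.36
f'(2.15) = -23.80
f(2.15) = -21.44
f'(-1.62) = 21.44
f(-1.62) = -16.99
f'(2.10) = -23.20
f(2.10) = -20.26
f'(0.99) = -9.88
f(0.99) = -1.90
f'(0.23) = -0.76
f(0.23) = 2.14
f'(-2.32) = 29.84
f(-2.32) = -34.93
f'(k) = 2 - 12*k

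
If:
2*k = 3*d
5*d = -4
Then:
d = -4/5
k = -6/5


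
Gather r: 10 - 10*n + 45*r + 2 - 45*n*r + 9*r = -10*n + r*(54 - 45*n) + 12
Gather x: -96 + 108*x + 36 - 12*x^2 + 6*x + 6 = -12*x^2 + 114*x - 54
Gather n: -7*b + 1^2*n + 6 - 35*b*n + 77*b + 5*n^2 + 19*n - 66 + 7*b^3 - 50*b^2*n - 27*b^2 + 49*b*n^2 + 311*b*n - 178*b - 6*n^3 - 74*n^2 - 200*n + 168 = 7*b^3 - 27*b^2 - 108*b - 6*n^3 + n^2*(49*b - 69) + n*(-50*b^2 + 276*b - 180) + 108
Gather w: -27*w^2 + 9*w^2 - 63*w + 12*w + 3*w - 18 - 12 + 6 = -18*w^2 - 48*w - 24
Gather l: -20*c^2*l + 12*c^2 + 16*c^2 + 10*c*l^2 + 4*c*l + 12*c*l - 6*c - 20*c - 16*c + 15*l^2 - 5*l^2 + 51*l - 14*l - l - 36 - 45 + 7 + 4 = 28*c^2 - 42*c + l^2*(10*c + 10) + l*(-20*c^2 + 16*c + 36) - 70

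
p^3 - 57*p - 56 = (p - 8)*(p + 1)*(p + 7)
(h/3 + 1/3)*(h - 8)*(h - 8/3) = h^3/3 - 29*h^2/9 + 32*h/9 + 64/9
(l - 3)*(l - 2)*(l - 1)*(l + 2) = l^4 - 4*l^3 - l^2 + 16*l - 12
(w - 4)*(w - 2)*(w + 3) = w^3 - 3*w^2 - 10*w + 24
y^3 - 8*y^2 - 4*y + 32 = (y - 8)*(y - 2)*(y + 2)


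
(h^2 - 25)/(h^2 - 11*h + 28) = (h^2 - 25)/(h^2 - 11*h + 28)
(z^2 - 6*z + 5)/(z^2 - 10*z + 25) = (z - 1)/(z - 5)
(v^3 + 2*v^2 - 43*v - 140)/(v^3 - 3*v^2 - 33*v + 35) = (v + 4)/(v - 1)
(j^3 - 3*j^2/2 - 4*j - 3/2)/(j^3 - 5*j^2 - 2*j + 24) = (2*j^2 + 3*j + 1)/(2*(j^2 - 2*j - 8))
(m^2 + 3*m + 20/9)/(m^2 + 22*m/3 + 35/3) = (9*m^2 + 27*m + 20)/(3*(3*m^2 + 22*m + 35))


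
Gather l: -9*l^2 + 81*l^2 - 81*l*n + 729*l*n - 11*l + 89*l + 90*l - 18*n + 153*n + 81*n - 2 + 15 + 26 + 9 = 72*l^2 + l*(648*n + 168) + 216*n + 48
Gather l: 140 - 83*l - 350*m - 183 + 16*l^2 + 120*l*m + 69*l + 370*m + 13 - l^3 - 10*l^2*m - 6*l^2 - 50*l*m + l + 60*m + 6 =-l^3 + l^2*(10 - 10*m) + l*(70*m - 13) + 80*m - 24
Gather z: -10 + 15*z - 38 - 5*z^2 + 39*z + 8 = -5*z^2 + 54*z - 40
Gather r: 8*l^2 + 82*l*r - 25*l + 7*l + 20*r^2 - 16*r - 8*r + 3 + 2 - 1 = 8*l^2 - 18*l + 20*r^2 + r*(82*l - 24) + 4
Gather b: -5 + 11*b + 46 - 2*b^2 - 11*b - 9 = 32 - 2*b^2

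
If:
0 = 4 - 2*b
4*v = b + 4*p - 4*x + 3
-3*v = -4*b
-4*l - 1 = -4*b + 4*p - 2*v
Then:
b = 2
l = 5/3 - x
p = x + 17/12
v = 8/3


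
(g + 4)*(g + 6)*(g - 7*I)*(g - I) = g^4 + 10*g^3 - 8*I*g^3 + 17*g^2 - 80*I*g^2 - 70*g - 192*I*g - 168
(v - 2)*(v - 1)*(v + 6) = v^3 + 3*v^2 - 16*v + 12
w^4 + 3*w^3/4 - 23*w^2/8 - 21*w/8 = w*(w - 7/4)*(w + 1)*(w + 3/2)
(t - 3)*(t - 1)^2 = t^3 - 5*t^2 + 7*t - 3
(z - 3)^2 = z^2 - 6*z + 9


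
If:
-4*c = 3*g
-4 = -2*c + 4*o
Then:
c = 2*o + 2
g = -8*o/3 - 8/3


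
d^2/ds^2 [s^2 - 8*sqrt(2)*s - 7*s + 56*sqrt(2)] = 2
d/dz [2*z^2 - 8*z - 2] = 4*z - 8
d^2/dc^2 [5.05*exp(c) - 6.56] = 5.05*exp(c)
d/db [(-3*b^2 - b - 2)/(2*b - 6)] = (-3*b^2 + 18*b + 5)/(2*(b^2 - 6*b + 9))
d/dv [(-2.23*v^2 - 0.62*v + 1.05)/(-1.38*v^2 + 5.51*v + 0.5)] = (-13.1429*v^2 + 0.667999999999999*v - 6.0955)/(1.9044*v^4 - 15.2076*v^3 + 28.9801*v^2 + 5.51*v + 0.25)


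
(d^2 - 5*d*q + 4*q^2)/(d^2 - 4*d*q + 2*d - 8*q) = (d - q)/(d + 2)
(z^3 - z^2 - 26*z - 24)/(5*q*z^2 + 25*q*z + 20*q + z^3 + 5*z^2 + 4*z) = (z - 6)/(5*q + z)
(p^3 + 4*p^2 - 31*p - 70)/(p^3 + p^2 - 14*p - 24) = (p^2 + 2*p - 35)/(p^2 - p - 12)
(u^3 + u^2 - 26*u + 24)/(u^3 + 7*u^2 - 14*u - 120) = (u - 1)/(u + 5)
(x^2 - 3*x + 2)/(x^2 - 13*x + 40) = (x^2 - 3*x + 2)/(x^2 - 13*x + 40)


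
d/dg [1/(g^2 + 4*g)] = 2*(-g - 2)/(g^2*(g + 4)^2)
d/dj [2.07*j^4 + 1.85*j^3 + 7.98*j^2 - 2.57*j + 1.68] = 8.28*j^3 + 5.55*j^2 + 15.96*j - 2.57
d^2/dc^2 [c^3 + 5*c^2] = 6*c + 10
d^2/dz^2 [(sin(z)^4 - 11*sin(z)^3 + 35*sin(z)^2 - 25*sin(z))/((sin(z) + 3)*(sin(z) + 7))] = (-4*sin(z)^8 - 99*sin(z)^7 - 820*sin(z)^6 + 467*sin(z)^5 + 18270*sin(z)^4 + 19331*sin(z)^3 - 79968*sin(z)^2 - 14931*sin(z) + 41370)/((sin(z) + 3)^3*(sin(z) + 7)^3)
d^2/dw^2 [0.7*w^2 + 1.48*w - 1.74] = 1.40000000000000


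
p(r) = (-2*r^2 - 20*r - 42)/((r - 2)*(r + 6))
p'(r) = (-4*r - 20)/((r - 2)*(r + 6)) - (-2*r^2 - 20*r - 42)/((r - 2)*(r + 6)^2) - (-2*r^2 - 20*r - 42)/((r - 2)^2*(r + 6))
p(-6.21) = 2.94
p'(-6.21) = 17.17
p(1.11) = 10.53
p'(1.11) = 14.22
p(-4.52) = -0.78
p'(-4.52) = 0.61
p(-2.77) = 0.13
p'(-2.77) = 0.57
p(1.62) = 27.51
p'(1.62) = 77.92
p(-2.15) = 0.52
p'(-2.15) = 0.70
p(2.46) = -26.55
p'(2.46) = 53.18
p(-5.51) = -2.03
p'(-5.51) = 3.32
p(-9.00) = -0.73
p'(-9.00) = 0.18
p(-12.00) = -1.07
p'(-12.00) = 0.08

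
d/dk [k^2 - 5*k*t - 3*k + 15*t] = 2*k - 5*t - 3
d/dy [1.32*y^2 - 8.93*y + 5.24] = 2.64*y - 8.93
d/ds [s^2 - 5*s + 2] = 2*s - 5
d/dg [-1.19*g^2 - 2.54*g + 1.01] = -2.38*g - 2.54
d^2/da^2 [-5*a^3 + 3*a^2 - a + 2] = 6 - 30*a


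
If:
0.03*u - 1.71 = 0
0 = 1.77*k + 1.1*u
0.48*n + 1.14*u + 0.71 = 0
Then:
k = -35.42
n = -136.85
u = 57.00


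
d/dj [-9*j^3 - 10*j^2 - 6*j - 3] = -27*j^2 - 20*j - 6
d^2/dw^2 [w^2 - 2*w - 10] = 2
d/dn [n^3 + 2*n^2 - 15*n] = 3*n^2 + 4*n - 15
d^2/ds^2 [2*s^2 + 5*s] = 4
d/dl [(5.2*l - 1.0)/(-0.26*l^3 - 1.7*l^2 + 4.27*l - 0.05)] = (2.704*l^3 + 8.06*l^2 - 3.4*l + 4.01)/(0.0676*l^6 + 0.884*l^5 + 0.6696*l^4 - 14.492*l^3 + 18.4029*l^2 - 0.427*l + 0.0025)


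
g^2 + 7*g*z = g*(g + 7*z)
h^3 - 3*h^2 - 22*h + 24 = (h - 6)*(h - 1)*(h + 4)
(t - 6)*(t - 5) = t^2 - 11*t + 30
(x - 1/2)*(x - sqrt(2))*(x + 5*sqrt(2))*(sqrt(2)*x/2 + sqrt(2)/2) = sqrt(2)*x^4/2 + sqrt(2)*x^3/4 + 4*x^3 - 21*sqrt(2)*x^2/4 + 2*x^2 - 5*sqrt(2)*x/2 - 2*x + 5*sqrt(2)/2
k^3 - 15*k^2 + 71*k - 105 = (k - 7)*(k - 5)*(k - 3)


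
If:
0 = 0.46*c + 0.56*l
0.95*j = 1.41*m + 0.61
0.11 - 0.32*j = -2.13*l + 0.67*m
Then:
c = -0.654389187911604*m - 0.0545675272074859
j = 1.48421052631579*m + 0.642105263157895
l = 0.537533975784532*m + 0.0448233259204349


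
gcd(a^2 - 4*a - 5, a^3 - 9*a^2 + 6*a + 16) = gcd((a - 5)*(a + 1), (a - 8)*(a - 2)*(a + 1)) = a + 1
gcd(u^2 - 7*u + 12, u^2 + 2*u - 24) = u - 4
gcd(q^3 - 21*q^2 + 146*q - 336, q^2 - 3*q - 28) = q - 7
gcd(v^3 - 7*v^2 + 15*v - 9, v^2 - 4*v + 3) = v^2 - 4*v + 3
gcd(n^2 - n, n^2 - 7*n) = n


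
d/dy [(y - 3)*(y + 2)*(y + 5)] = 3*y^2 + 8*y - 11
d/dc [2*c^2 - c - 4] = 4*c - 1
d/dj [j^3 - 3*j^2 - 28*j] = 3*j^2 - 6*j - 28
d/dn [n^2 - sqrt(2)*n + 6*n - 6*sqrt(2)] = 2*n - sqrt(2) + 6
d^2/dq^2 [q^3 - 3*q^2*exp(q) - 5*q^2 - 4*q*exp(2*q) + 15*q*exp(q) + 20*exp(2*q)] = -3*q^2*exp(q) - 16*q*exp(2*q) + 3*q*exp(q) + 6*q + 64*exp(2*q) + 24*exp(q) - 10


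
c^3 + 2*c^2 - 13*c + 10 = (c - 2)*(c - 1)*(c + 5)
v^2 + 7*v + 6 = (v + 1)*(v + 6)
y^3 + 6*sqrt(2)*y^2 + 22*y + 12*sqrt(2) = (y + sqrt(2))*(y + 2*sqrt(2))*(y + 3*sqrt(2))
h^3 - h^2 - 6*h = h*(h - 3)*(h + 2)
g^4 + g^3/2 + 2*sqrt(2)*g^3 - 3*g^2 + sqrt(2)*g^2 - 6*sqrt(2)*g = g*(g - 3/2)*(g + 2)*(g + 2*sqrt(2))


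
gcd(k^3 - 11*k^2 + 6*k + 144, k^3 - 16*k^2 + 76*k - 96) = k^2 - 14*k + 48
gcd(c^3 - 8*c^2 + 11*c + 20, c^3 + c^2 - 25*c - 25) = c^2 - 4*c - 5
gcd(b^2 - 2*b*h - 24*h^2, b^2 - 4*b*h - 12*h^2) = b - 6*h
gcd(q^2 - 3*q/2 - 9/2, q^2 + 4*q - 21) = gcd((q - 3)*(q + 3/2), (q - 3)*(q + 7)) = q - 3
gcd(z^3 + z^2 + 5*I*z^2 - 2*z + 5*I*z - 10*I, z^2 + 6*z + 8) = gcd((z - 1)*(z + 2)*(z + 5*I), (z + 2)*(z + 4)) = z + 2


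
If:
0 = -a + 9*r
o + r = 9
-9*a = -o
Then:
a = 81/82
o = 729/82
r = 9/82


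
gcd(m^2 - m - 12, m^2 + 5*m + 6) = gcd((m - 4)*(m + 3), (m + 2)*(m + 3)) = m + 3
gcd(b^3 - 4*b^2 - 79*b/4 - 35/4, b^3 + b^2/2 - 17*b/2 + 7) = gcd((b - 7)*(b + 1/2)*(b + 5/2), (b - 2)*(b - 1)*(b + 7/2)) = 1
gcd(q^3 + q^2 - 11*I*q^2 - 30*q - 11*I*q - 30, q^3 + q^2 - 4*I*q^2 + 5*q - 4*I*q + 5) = q^2 + q*(1 - 5*I) - 5*I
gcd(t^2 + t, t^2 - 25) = 1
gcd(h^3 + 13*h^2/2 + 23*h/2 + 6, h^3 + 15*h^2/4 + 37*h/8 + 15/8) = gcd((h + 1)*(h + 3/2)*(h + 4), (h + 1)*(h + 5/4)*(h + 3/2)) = h^2 + 5*h/2 + 3/2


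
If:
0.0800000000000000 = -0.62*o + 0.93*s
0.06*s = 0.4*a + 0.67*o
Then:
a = 0.216129032258065 - 2.3625*s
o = 1.5*s - 0.129032258064516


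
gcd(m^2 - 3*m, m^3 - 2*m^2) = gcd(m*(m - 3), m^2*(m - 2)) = m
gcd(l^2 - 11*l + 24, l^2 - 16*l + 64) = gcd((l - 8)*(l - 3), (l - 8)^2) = l - 8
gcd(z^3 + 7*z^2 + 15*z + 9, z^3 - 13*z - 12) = z^2 + 4*z + 3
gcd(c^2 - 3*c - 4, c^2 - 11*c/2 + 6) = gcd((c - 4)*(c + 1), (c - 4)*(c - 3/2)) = c - 4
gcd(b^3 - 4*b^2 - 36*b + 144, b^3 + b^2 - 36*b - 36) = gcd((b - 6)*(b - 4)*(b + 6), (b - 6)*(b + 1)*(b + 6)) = b^2 - 36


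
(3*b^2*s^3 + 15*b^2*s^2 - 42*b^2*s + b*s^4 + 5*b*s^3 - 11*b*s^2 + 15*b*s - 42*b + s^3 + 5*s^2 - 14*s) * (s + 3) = 3*b^2*s^4 + 24*b^2*s^3 + 3*b^2*s^2 - 126*b^2*s + b*s^5 + 8*b*s^4 + 4*b*s^3 - 18*b*s^2 + 3*b*s - 126*b + s^4 + 8*s^3 + s^2 - 42*s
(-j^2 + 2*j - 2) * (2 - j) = j^3 - 4*j^2 + 6*j - 4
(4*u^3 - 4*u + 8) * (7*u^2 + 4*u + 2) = 28*u^5 + 16*u^4 - 20*u^3 + 40*u^2 + 24*u + 16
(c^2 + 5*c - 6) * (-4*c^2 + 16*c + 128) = -4*c^4 - 4*c^3 + 232*c^2 + 544*c - 768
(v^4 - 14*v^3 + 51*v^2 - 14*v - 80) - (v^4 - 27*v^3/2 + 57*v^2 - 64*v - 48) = -v^3/2 - 6*v^2 + 50*v - 32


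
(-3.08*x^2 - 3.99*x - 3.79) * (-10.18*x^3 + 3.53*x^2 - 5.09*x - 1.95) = 31.3544*x^5 + 29.7458*x^4 + 40.1747*x^3 + 12.9364*x^2 + 27.0716*x + 7.3905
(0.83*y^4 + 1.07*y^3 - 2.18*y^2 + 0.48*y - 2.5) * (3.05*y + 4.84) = 2.5315*y^5 + 7.2807*y^4 - 1.4702*y^3 - 9.0872*y^2 - 5.3018*y - 12.1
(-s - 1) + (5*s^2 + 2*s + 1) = 5*s^2 + s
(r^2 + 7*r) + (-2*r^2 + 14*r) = -r^2 + 21*r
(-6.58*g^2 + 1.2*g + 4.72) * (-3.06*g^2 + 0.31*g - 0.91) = 20.1348*g^4 - 5.7118*g^3 - 8.0834*g^2 + 0.3712*g - 4.2952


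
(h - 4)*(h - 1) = h^2 - 5*h + 4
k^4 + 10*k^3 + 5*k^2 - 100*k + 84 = (k - 2)*(k - 1)*(k + 6)*(k + 7)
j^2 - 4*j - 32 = (j - 8)*(j + 4)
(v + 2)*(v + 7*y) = v^2 + 7*v*y + 2*v + 14*y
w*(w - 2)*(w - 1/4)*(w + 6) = w^4 + 15*w^3/4 - 13*w^2 + 3*w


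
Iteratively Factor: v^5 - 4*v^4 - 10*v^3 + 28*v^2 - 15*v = (v - 1)*(v^4 - 3*v^3 - 13*v^2 + 15*v) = (v - 5)*(v - 1)*(v^3 + 2*v^2 - 3*v) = v*(v - 5)*(v - 1)*(v^2 + 2*v - 3) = v*(v - 5)*(v - 1)*(v + 3)*(v - 1)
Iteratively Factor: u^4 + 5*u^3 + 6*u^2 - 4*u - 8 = (u + 2)*(u^3 + 3*u^2 - 4) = (u + 2)^2*(u^2 + u - 2) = (u - 1)*(u + 2)^2*(u + 2)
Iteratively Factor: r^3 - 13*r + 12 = (r - 1)*(r^2 + r - 12) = (r - 1)*(r + 4)*(r - 3)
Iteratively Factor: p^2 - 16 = (p - 4)*(p + 4)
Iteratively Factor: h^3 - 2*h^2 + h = (h - 1)*(h^2 - h) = (h - 1)^2*(h)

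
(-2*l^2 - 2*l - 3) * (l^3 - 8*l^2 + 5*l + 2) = -2*l^5 + 14*l^4 + 3*l^3 + 10*l^2 - 19*l - 6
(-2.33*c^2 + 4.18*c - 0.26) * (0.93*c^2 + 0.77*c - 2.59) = -2.1669*c^4 + 2.0933*c^3 + 9.0115*c^2 - 11.0264*c + 0.6734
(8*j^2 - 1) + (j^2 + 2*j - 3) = 9*j^2 + 2*j - 4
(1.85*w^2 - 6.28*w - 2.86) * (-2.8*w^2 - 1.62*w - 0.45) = -5.18*w^4 + 14.587*w^3 + 17.3491*w^2 + 7.4592*w + 1.287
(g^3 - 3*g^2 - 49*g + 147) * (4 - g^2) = -g^5 + 3*g^4 + 53*g^3 - 159*g^2 - 196*g + 588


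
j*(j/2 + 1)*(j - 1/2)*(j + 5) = j^4/2 + 13*j^3/4 + 13*j^2/4 - 5*j/2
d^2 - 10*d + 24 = (d - 6)*(d - 4)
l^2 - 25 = (l - 5)*(l + 5)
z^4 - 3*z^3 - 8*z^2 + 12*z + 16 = (z - 4)*(z - 2)*(z + 1)*(z + 2)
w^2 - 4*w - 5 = (w - 5)*(w + 1)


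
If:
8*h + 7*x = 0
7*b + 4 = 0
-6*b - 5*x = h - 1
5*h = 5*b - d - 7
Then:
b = -4/7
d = -1192/231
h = -31/33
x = 248/231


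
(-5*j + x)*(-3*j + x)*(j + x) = 15*j^3 + 7*j^2*x - 7*j*x^2 + x^3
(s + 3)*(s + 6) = s^2 + 9*s + 18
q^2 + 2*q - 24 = (q - 4)*(q + 6)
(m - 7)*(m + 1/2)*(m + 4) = m^3 - 5*m^2/2 - 59*m/2 - 14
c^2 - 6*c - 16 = (c - 8)*(c + 2)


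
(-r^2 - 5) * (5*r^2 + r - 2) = -5*r^4 - r^3 - 23*r^2 - 5*r + 10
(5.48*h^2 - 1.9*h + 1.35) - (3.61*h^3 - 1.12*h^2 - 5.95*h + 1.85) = -3.61*h^3 + 6.6*h^2 + 4.05*h - 0.5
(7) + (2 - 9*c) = 9 - 9*c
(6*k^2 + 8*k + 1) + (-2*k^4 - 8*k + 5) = -2*k^4 + 6*k^2 + 6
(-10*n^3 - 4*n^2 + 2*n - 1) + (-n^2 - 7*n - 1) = -10*n^3 - 5*n^2 - 5*n - 2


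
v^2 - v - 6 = (v - 3)*(v + 2)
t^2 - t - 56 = (t - 8)*(t + 7)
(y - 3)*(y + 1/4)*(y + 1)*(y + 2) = y^4 + y^3/4 - 7*y^2 - 31*y/4 - 3/2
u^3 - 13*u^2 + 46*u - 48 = (u - 8)*(u - 3)*(u - 2)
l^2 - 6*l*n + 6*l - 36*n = (l + 6)*(l - 6*n)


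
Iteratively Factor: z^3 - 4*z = (z)*(z^2 - 4) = z*(z + 2)*(z - 2)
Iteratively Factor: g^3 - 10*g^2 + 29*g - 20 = (g - 1)*(g^2 - 9*g + 20) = (g - 4)*(g - 1)*(g - 5)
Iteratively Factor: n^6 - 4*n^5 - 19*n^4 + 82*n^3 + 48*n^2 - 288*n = (n - 3)*(n^5 - n^4 - 22*n^3 + 16*n^2 + 96*n) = (n - 3)^2*(n^4 + 2*n^3 - 16*n^2 - 32*n) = (n - 3)^2*(n + 4)*(n^3 - 2*n^2 - 8*n) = (n - 3)^2*(n + 2)*(n + 4)*(n^2 - 4*n) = (n - 4)*(n - 3)^2*(n + 2)*(n + 4)*(n)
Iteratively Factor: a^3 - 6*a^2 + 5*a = (a)*(a^2 - 6*a + 5) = a*(a - 5)*(a - 1)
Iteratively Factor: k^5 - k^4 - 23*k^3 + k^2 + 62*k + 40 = (k + 1)*(k^4 - 2*k^3 - 21*k^2 + 22*k + 40) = (k + 1)^2*(k^3 - 3*k^2 - 18*k + 40) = (k + 1)^2*(k + 4)*(k^2 - 7*k + 10) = (k - 5)*(k + 1)^2*(k + 4)*(k - 2)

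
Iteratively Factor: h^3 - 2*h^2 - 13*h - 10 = (h - 5)*(h^2 + 3*h + 2) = (h - 5)*(h + 2)*(h + 1)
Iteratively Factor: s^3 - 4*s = (s)*(s^2 - 4) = s*(s + 2)*(s - 2)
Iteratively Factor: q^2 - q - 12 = (q + 3)*(q - 4)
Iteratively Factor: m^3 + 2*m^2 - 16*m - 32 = (m - 4)*(m^2 + 6*m + 8) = (m - 4)*(m + 2)*(m + 4)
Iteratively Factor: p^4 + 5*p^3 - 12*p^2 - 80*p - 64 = (p - 4)*(p^3 + 9*p^2 + 24*p + 16) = (p - 4)*(p + 1)*(p^2 + 8*p + 16) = (p - 4)*(p + 1)*(p + 4)*(p + 4)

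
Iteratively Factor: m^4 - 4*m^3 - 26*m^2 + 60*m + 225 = (m + 3)*(m^3 - 7*m^2 - 5*m + 75) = (m - 5)*(m + 3)*(m^2 - 2*m - 15) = (m - 5)^2*(m + 3)*(m + 3)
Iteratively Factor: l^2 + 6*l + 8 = (l + 4)*(l + 2)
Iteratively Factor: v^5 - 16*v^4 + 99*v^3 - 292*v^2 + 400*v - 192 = (v - 4)*(v^4 - 12*v^3 + 51*v^2 - 88*v + 48) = (v - 4)^2*(v^3 - 8*v^2 + 19*v - 12) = (v - 4)^3*(v^2 - 4*v + 3) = (v - 4)^3*(v - 3)*(v - 1)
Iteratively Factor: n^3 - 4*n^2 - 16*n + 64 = (n + 4)*(n^2 - 8*n + 16) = (n - 4)*(n + 4)*(n - 4)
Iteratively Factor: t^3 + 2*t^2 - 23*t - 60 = (t + 4)*(t^2 - 2*t - 15) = (t - 5)*(t + 4)*(t + 3)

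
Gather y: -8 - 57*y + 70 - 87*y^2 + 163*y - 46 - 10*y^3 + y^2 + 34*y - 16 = -10*y^3 - 86*y^2 + 140*y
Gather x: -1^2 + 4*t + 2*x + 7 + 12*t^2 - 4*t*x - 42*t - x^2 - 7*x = 12*t^2 - 38*t - x^2 + x*(-4*t - 5) + 6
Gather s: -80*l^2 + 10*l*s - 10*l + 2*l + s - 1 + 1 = -80*l^2 - 8*l + s*(10*l + 1)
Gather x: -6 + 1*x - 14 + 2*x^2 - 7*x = 2*x^2 - 6*x - 20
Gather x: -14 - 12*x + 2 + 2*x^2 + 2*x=2*x^2 - 10*x - 12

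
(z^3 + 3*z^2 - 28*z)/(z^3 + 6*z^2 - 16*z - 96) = z*(z + 7)/(z^2 + 10*z + 24)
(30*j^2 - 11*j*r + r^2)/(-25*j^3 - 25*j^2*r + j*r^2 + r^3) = (-6*j + r)/(5*j^2 + 6*j*r + r^2)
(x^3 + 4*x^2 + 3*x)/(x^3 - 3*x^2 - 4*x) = (x + 3)/(x - 4)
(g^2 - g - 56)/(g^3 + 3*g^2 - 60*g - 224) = 1/(g + 4)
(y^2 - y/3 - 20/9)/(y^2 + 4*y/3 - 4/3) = (9*y^2 - 3*y - 20)/(3*(3*y^2 + 4*y - 4))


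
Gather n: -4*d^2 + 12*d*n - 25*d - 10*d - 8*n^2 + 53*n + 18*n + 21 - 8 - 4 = -4*d^2 - 35*d - 8*n^2 + n*(12*d + 71) + 9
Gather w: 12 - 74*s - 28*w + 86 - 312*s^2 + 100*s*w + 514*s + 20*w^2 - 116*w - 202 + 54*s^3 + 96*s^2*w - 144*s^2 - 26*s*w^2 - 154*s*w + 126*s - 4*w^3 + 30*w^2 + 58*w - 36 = 54*s^3 - 456*s^2 + 566*s - 4*w^3 + w^2*(50 - 26*s) + w*(96*s^2 - 54*s - 86) - 140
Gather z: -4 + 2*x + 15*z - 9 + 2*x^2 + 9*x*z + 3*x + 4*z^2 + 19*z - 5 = 2*x^2 + 5*x + 4*z^2 + z*(9*x + 34) - 18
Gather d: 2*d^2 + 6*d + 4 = 2*d^2 + 6*d + 4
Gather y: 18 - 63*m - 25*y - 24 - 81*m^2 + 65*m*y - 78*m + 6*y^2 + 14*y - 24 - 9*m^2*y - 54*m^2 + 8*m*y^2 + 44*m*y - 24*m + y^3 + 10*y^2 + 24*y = -135*m^2 - 165*m + y^3 + y^2*(8*m + 16) + y*(-9*m^2 + 109*m + 13) - 30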